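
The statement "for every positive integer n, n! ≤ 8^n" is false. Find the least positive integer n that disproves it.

Check each positive integer n in order until n! > 8^n.
The first 19 eligible values, up to n = 19, all satisfy the conclusion.
n = 20: n! = 2432902008176640000 and 8^n = 1152921504606846976, so 2432902008176640000 > 1152921504606846976.

n = 20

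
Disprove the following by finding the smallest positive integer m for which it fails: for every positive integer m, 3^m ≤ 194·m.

We need the least positive integer m for which 3^m > 194·m.
The first 6 eligible values, up to m = 6, all satisfy the conclusion.
m = 7: 3^m = 2187 and 194·m = 1358, so 2187 > 1358.

m = 7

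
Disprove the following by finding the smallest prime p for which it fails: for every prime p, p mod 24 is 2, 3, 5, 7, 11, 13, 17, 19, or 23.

p = 73

The first 20 eligible values, up to p = 71, all satisfy the conclusion.
p = 73: 73 mod 24 = 1 — not in {2, 3, 5, 7, 11, 13, 17, 19, 23}.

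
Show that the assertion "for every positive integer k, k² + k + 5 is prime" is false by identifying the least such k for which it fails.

k = 4

Check each positive integer k in order until k² + k + 5 is not prime.
For k = 1, 2, 3 the conclusion holds.
k = 4: k² + k + 5 = 25 = 5 × 5, composite.
So k = 4 is the smallest counterexample.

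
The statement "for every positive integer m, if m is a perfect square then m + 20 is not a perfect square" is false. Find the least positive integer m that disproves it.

m = 16

We need the least positive integer m for which m is a perfect square but m + 20 is a perfect square.
m = 1: 1 + 20 = 21, not a perfect square.
m = 4: 4 + 20 = 24, not a perfect square.
m = 9: 9 + 20 = 29, not a perfect square.
m = 16: 16 = 4² and 16 + 20 = 36 = 6².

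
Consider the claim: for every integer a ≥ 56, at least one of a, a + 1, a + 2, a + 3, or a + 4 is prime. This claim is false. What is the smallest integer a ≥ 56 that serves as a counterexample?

a = 62

The first 6 eligible values, up to a = 61, all satisfy the conclusion.
a = 62: 62 = 2 × 31; 63 = 3 × 21; 64 = 2 × 32; 65 = 5 × 13; 66 = 2 × 33 — all composite.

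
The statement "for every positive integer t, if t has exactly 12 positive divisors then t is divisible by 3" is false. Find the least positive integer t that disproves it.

t = 140

A counterexample is any positive integer t such that t has exactly 12 positive divisors but t is not divisible by 3; we check each in order.
The first 8 eligible values, up to t = 132, all satisfy the conclusion.
t = 140: τ(140) = 12; 140 mod 3 = 2.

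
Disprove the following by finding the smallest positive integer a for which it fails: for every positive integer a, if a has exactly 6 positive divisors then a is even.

We need the least positive integer a for which a has exactly 6 positive divisors but a is odd.
a = 12: divisors of 12: 1, 2, 3, 4, 6, 12; 12 is even.
a = 18: divisors of 18: 1, 2, 3, 6, 9, 18; 18 is even.
a = 20: divisors of 20: 1, 2, 4, 5, 10, 20; 20 is even.
a = 28: divisors of 28: 1, 2, 4, 7, 14, 28; 28 is even.
a = 32: divisors of 32: 1, 2, 4, 8, 16, 32; 32 is even.
a = 44: divisors of 44: 1, 2, 4, 11, 22, 44; 44 is even.
a = 45: divisors of 45: 1, 3, 5, 9, 15, 45; 45 is odd.
Hence a = 45 is a counterexample.

a = 45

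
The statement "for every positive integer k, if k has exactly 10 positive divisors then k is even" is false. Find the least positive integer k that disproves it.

The first 9 eligible values, up to k = 368, all satisfy the conclusion.
k = 405: divisors of 405: 10 divisors; 405 is odd.

k = 405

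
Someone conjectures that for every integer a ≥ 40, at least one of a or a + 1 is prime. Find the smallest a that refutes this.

Check each integer a ≥ 40 in order until a, a + 1 are both composite.
For a = 40, 41, 42, 43 the conclusion holds.
a = 44: 44 = 2 × 22; 45 = 3 × 15 — both composite.
Hence a = 44 is a counterexample.

a = 44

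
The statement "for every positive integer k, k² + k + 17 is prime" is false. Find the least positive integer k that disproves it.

We need the least positive integer k for which k² + k + 17 is not prime.
For k = 1, 2, 3, 4, …, 13, 14, 15 the conclusion holds.
k = 16: k² + k + 17 = 289 = 17 × 17, composite.

k = 16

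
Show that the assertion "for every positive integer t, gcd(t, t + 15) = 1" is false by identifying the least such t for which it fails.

t = 1: gcd(1, 16) = 1.
t = 2: gcd(2, 17) = 1.
t = 3: gcd(3, 18) = 3.

t = 3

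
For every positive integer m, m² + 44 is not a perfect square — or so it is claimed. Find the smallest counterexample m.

m = 10

A counterexample is any positive integer m such that m² + 44 is a perfect square; we check each in order.
For m = 1, 2, 3, 4, 5, 6, 7, 8, 9 the conclusion holds.
m = 10: 10² + 44 = 144 = 12², a perfect square.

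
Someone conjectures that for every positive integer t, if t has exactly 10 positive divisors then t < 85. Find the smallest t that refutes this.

t = 112

Check each positive integer t in order until t has exactly 10 positive divisors but the claim fails.
t = 48: τ(48) = 10; 48 < 85.
t = 80: τ(80) = 10; 80 < 85.
t = 112: τ(112) = 10; 112 ≥ 85.
So t = 112 is the smallest counterexample.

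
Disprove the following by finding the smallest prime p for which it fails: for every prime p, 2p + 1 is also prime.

p = 7

We need the least prime p for which 2p + 1 is not prime.
p = 2: 2p + 1 = 5, prime.
p = 3: 2p + 1 = 7, prime.
p = 5: 2p + 1 = 11, prime.
p = 7: 2p + 1 = 15 = 3 × 5, not prime.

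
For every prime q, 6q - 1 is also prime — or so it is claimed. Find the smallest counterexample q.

For q = 2, 3, 5, 7 the conclusion holds.
q = 11: 6q - 1 = 65 = 5 × 13, not prime.
Hence q = 11 is a counterexample.

q = 11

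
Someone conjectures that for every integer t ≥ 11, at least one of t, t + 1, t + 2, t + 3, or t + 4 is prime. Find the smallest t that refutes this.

t = 24

We need the least integer t ≥ 11 for which t, t + 1, t + 2, t + 3, t + 4 are all composite.
For t = 11, 12, 13, 14, …, 21, 22, 23 the conclusion holds.
t = 24: 24 = 2 × 12; 25 = 5 × 5; 26 = 2 × 13; 27 = 3 × 9; 28 = 2 × 14 — all composite.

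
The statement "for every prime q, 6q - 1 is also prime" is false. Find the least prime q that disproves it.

Check each prime q in order until 6q - 1 is not prime.
q = 2: 6q - 1 = 11, prime.
q = 3: 6q - 1 = 17, prime.
q = 5: 6q - 1 = 29, prime.
q = 7: 6q - 1 = 41, prime.
q = 11: 6q - 1 = 65 = 5 × 13, not prime.
Thus q = 11 disproves the claim, and no smaller q works.

q = 11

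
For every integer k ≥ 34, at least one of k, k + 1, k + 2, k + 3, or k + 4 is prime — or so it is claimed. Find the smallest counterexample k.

For k = 34, 35, 36, 37, …, 45, 46, 47 the conclusion holds.
k = 48: 48 = 2 × 24; 49 = 7 × 7; 50 = 2 × 25; 51 = 3 × 17; 52 = 2 × 26 — all composite.
Thus k = 48 disproves the claim, and no smaller k works.

k = 48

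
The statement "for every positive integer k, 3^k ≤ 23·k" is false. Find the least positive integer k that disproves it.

A counterexample is any positive integer k such that 3^k > 23·k; we check each in order.
The first 4 eligible values, up to k = 4, all satisfy the conclusion.
k = 5: 3^k = 243 and 23·k = 115, so 243 > 115.

k = 5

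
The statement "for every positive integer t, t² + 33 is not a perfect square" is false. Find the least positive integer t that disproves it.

For t = 1, 2, 3 the conclusion holds.
t = 4: 4² + 33 = 49 = 7², a perfect square.
Hence t = 4 is a counterexample.

t = 4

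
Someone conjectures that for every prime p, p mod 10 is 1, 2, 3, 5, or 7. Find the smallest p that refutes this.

Check each prime p in order until the claim fails.
For p = 2, 3, 5, 7, 11, 13, 17 the conclusion holds.
p = 19: 19 mod 10 = 9 — not in {1, 2, 3, 5, 7}.

p = 19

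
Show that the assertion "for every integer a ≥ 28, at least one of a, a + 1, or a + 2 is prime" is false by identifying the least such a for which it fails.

a = 32

Check each integer a ≥ 28 in order until a, a + 1, a + 2 are all composite.
For a = 28, 29, 30, 31 the conclusion holds.
a = 32: 32 = 2 × 16; 33 = 3 × 11; 34 = 2 × 17 — all composite.
So a = 32 is the smallest counterexample.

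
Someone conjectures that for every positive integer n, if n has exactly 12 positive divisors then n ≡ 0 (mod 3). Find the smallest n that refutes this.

n = 140

Check each positive integer n in order until n has exactly 12 positive divisors but the claim fails.
n = 60: τ(60) = 12; 60 ≡ 0 (mod 3).
n = 72: τ(72) = 12; 72 ≡ 0 (mod 3).
n = 84: τ(84) = 12; 84 ≡ 0 (mod 3).
n = 90: τ(90) = 12; 90 ≡ 0 (mod 3).
n = 96: τ(96) = 12; 96 ≡ 0 (mod 3).
n = 108: τ(108) = 12; 108 ≡ 0 (mod 3).
n = 126: τ(126) = 12; 126 ≡ 0 (mod 3).
n = 132: τ(132) = 12; 132 ≡ 0 (mod 3).
n = 140: τ(140) = 12; 140 ≡ 2 (mod 3).
So n = 140 is the smallest counterexample.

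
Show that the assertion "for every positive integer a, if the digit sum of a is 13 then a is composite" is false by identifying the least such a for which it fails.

a = 67

A counterexample is any positive integer a such that the digit sum of a is 13 but a is prime; we check each in order.
For a = 49, 58 the conclusion holds.
a = 67: digit sum 13; 67 is prime, not composite.
Hence a = 67 is a counterexample.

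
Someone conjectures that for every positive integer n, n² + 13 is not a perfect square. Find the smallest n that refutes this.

n = 6

The first 5 eligible values, up to n = 5, all satisfy the conclusion.
n = 6: 6² + 13 = 49 = 7², a perfect square.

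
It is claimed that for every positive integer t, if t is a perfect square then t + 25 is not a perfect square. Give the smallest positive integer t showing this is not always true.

t = 144

A counterexample is any positive integer t such that t is a perfect square but t + 25 is a perfect square; we check each in order.
For t = 1, 4, 9, 16, …, 81, 100, 121 the conclusion holds.
t = 144: 144 = 12² and 144 + 25 = 169 = 13².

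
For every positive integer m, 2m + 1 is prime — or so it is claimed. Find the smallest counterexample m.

m = 4

We need the least positive integer m for which 2m + 1 is not prime.
For m = 1, 2, 3 the conclusion holds.
m = 4: 2m + 1 = 9 = 3 × 3, composite.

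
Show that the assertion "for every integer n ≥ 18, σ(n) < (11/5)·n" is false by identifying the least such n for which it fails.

Check each integer n ≥ 18 in order until the claim fails.
n = 18: σ(18) = 39; 39 < 198/5.
n = 19: σ(19) = 20; 20 < 209/5.
n = 20: σ(20) = 42; 42 < 44.
n = 21: σ(21) = 32; 32 < 231/5.
n = 22: σ(22) = 36; 36 < 242/5.
n = 23: σ(23) = 24; 24 < 253/5.
n = 24: σ(24) = 60; 60 ≥ 264/5.

n = 24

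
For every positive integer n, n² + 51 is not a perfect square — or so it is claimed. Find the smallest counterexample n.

n = 7

Check each positive integer n in order until n² + 51 is a perfect square.
The first 6 eligible values, up to n = 6, all satisfy the conclusion.
n = 7: 7² + 51 = 100 = 10², a perfect square.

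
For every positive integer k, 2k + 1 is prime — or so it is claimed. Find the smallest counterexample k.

For k = 1, 2, 3 the conclusion holds.
k = 4: 2k + 1 = 9 = 3 × 3, composite.
Thus k = 4 disproves the claim, and no smaller k works.

k = 4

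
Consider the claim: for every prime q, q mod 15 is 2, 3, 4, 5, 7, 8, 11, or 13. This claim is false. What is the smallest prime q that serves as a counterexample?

q = 29

Check each prime q in order until the claim fails.
For q = 2, 3, 5, 7, 11, 13, 17, 19, 23 the conclusion holds.
q = 29: 29 mod 15 = 14 — not in {2, 3, 4, 5, 7, 8, 11, 13}.
Hence q = 29 is a counterexample.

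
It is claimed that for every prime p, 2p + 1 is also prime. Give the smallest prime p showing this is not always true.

p = 7

We need the least prime p for which 2p + 1 is not prime.
For p = 2, 3, 5 the conclusion holds.
p = 7: 2p + 1 = 15 = 3 × 5, not prime.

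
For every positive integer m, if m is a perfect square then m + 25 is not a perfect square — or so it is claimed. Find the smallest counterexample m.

For m = 1, 4, 9, 16, …, 81, 100, 121 the conclusion holds.
m = 144: 144 = 12² and 144 + 25 = 169 = 13².
Thus m = 144 disproves the claim, and no smaller m works.

m = 144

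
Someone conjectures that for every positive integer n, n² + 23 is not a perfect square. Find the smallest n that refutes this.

n = 11

The first 10 eligible values, up to n = 10, all satisfy the conclusion.
n = 11: 11² + 23 = 144 = 12², a perfect square.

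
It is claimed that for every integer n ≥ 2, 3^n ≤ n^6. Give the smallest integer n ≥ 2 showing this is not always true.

n = 15

We need the least integer n ≥ 2 for which 3^n > n^6.
For n = 2, 3, 4, 5, …, 12, 13, 14 the conclusion holds.
n = 15: 3^n = 14348907 and n^6 = 11390625, so 14348907 > 11390625.
Hence n = 15 is a counterexample.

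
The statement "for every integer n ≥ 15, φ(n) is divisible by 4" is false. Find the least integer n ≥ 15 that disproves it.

For n = 15, 16, 17 the conclusion holds.
n = 18: φ(18) = 6; 6 mod 4 = 2.
So n = 18 is the smallest counterexample.

n = 18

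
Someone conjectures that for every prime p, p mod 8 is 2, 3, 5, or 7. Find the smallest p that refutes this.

We need the least prime p for which the claim fails.
The first 6 eligible values, up to p = 13, all satisfy the conclusion.
p = 17: 17 mod 8 = 1 — not in {2, 3, 5, 7}.
Hence p = 17 is a counterexample.

p = 17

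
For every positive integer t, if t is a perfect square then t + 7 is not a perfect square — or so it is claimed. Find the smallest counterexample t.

We need the least positive integer t for which t is a perfect square but t + 7 is a perfect square.
For t = 1, 4 the conclusion holds.
t = 9: 9 = 3² and 9 + 7 = 16 = 4².
Thus t = 9 disproves the claim, and no smaller t works.

t = 9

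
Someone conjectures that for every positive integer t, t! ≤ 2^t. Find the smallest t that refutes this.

t = 4

t = 1: t! = 1 and 2^t = 2, so 1 ≤ 2.
t = 2: t! = 2 and 2^t = 4, so 2 ≤ 4.
t = 3: t! = 6 and 2^t = 8, so 6 ≤ 8.
t = 4: t! = 24 and 2^t = 16, so 24 > 16.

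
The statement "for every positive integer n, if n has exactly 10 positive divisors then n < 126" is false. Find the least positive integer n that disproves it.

For n = 48, 80, 112 the conclusion holds.
n = 162: τ(162) = 10; 162 ≥ 126.

n = 162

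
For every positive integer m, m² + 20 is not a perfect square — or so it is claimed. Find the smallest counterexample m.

m = 4

We need the least positive integer m for which m² + 20 is a perfect square.
For m = 1, 2, 3 the conclusion holds.
m = 4: 4² + 20 = 36 = 6², a perfect square.
So m = 4 is the smallest counterexample.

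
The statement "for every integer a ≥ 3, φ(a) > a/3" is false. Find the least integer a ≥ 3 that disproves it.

Check each integer a ≥ 3 in order until the claim fails.
For a = 3, 4, 5 the conclusion holds.
a = 6: φ(6) = 2 and 6/3 = 2, so φ(6) ≤ 6/3.

a = 6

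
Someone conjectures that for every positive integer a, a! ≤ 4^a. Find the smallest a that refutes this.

a = 1: a! = 1 and 4^a = 4, so 1 ≤ 4.
a = 2: a! = 2 and 4^a = 16, so 2 ≤ 16.
a = 3: a! = 6 and 4^a = 64, so 6 ≤ 64.
a = 4: a! = 24 and 4^a = 256, so 24 ≤ 256.
a = 5: a! = 120 and 4^a = 1024, so 120 ≤ 1024.
a = 6: a! = 720 and 4^a = 4096, so 720 ≤ 4096.
a = 7: a! = 5040 and 4^a = 16384, so 5040 ≤ 16384.
a = 8: a! = 40320 and 4^a = 65536, so 40320 ≤ 65536.
a = 9: a! = 362880 and 4^a = 262144, so 362880 > 262144.
So a = 9 is the smallest counterexample.

a = 9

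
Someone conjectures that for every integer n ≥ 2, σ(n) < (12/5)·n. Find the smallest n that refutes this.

n = 24

For n = 2, 3, 4, 5, …, 21, 22, 23 the conclusion holds.
n = 24: σ(24) = 60; 60 ≥ 288/5.
So n = 24 is the smallest counterexample.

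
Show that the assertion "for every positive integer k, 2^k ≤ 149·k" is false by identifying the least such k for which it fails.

k = 11

For k = 1, 2, 3, 4, 5, 6, 7, 8, 9, 10 the conclusion holds.
k = 11: 2^k = 2048 and 149·k = 1639, so 2048 > 1639.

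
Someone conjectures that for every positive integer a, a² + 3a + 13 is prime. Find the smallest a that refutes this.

Check each positive integer a in order until a² + 3a + 13 is not prime.
For a = 1, 2, 3, 4, 5, 6, 7, 8 the conclusion holds.
a = 9: a² + 3a + 13 = 121 = 11 × 11, composite.
So a = 9 is the smallest counterexample.

a = 9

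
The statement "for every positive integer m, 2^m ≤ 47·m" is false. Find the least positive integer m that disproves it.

A counterexample is any positive integer m such that 2^m > 47·m; we check each in order.
m = 1: 2^m = 2 and 47·m = 47, so 2 ≤ 47.
m = 2: 2^m = 4 and 47·m = 94, so 4 ≤ 94.
m = 3: 2^m = 8 and 47·m = 141, so 8 ≤ 141.
m = 4: 2^m = 16 and 47·m = 188, so 16 ≤ 188.
m = 5: 2^m = 32 and 47·m = 235, so 32 ≤ 235.
m = 6: 2^m = 64 and 47·m = 282, so 64 ≤ 282.
m = 7: 2^m = 128 and 47·m = 329, so 128 ≤ 329.
m = 8: 2^m = 256 and 47·m = 376, so 256 ≤ 376.
m = 9: 2^m = 512 and 47·m = 423, so 512 > 423.
Thus m = 9 disproves the claim, and no smaller m works.

m = 9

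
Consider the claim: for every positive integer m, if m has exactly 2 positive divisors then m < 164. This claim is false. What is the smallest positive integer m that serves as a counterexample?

A counterexample is any positive integer m such that m has exactly 2 positive divisors but the claim fails; we check each in order.
For m = 2, 3, 5, 7, …, 151, 157, 163 the conclusion holds.
m = 167: τ(167) = 2; 167 ≥ 164.
Hence m = 167 is a counterexample.

m = 167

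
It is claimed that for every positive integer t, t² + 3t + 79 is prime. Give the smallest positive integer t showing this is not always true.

t = 5

A counterexample is any positive integer t such that t² + 3t + 79 is not prime; we check each in order.
For t = 1, 2, 3, 4 the conclusion holds.
t = 5: t² + 3t + 79 = 119 = 7 × 17, composite.
Thus t = 5 disproves the claim, and no smaller t works.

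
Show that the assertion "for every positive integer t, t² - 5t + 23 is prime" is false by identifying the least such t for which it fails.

We need the least positive integer t for which t² - 5t + 23 is not prime.
For t = 1, 2, 3, 4, …, 16, 17, 18 the conclusion holds.
t = 19: t² - 5t + 23 = 289 = 17 × 17, composite.
So t = 19 is the smallest counterexample.

t = 19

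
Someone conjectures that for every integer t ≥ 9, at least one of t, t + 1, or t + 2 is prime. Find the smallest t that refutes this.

t = 14

t = 9: 11 is prime.
t = 10: 11 is prime.
t = 11: 11 is prime.
t = 12: 13 is prime.
t = 13: 13 is prime.
t = 14: 14 = 2 × 7; 15 = 3 × 5; 16 = 2 × 8 — all composite.
Hence t = 14 is a counterexample.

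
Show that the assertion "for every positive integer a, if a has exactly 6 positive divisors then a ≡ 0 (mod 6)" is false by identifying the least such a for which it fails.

a = 20

We need the least positive integer a for which a has exactly 6 positive divisors but the claim fails.
For a = 12, 18 the conclusion holds.
a = 20: τ(20) = 6; 20 ≡ 2 (mod 6).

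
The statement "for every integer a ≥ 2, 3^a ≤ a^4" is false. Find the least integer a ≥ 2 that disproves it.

a = 8

The first 6 eligible values, up to a = 7, all satisfy the conclusion.
a = 8: 3^a = 6561 and a^4 = 4096, so 6561 > 4096.
Hence a = 8 is a counterexample.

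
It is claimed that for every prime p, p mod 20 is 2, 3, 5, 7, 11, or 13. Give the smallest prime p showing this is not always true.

p = 17

A counterexample is any prime p such that the claim fails; we check each in order.
The first 6 eligible values, up to p = 13, all satisfy the conclusion.
p = 17: 17 mod 20 = 17 — not in {2, 3, 5, 7, 11, 13}.
Hence p = 17 is a counterexample.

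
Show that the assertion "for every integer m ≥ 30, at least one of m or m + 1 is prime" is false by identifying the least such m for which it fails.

m = 32

Check each integer m ≥ 30 in order until m, m + 1 are both composite.
m = 30: 31 is prime.
m = 31: 31 is prime.
m = 32: 32 = 2 × 16; 33 = 3 × 11 — both composite.
Thus m = 32 disproves the claim, and no smaller m works.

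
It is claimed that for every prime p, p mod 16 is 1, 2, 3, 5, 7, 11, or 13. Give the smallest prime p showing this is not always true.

A counterexample is any prime p such that the claim fails; we check each in order.
The first 10 eligible values, up to p = 29, all satisfy the conclusion.
p = 31: 31 mod 16 = 15 — not in {1, 2, 3, 5, 7, 11, 13}.
Thus p = 31 disproves the claim, and no smaller p works.

p = 31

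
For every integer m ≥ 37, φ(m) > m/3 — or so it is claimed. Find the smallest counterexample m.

We need the least integer m ≥ 37 for which the claim fails.
m = 37: φ(37) = 36 and 37/3 = 37/3, so φ(37) > 37/3.
m = 38: φ(38) = 18 and 38/3 = 38/3, so φ(38) > 38/3.
m = 39: φ(39) = 24 and 39/3 = 13, so φ(39) > 39/3.
m = 40: φ(40) = 16 and 40/3 = 40/3, so φ(40) > 40/3.
m = 41: φ(41) = 40 and 41/3 = 41/3, so φ(41) > 41/3.
m = 42: φ(42) = 12 and 42/3 = 14, so φ(42) ≤ 42/3.

m = 42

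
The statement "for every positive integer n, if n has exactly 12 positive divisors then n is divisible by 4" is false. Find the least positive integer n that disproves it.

n = 90

We need the least positive integer n for which n has exactly 12 positive divisors but n is not divisible by 4.
For n = 60, 72, 84 the conclusion holds.
n = 90: τ(90) = 12; 90 mod 4 = 2.
So n = 90 is the smallest counterexample.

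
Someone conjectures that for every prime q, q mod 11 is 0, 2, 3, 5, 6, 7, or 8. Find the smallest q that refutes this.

q = 23

Check each prime q in order until the claim fails.
The first 8 eligible values, up to q = 19, all satisfy the conclusion.
q = 23: 23 mod 11 = 1 — not in {0, 2, 3, 5, 6, 7, 8}.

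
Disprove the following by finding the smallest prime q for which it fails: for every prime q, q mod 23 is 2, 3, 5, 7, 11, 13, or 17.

q = 19

For q = 2, 3, 5, 7, 11, 13, 17 the conclusion holds.
q = 19: 19 mod 23 = 19 — not in {2, 3, 5, 7, 11, 13, 17}.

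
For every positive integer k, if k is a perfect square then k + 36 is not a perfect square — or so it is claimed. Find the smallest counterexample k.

k = 64

For k = 1, 4, 9, 16, 25, 36, 49 the conclusion holds.
k = 64: 64 = 8² and 64 + 36 = 100 = 10².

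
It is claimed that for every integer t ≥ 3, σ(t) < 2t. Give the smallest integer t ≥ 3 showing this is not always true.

A counterexample is any integer t ≥ 3 such that the claim fails; we check each in order.
For t = 3, 4, 5 the conclusion holds.
t = 6: σ(6) = 12; 12 ≥ 12.
Thus t = 6 disproves the claim, and no smaller t works.

t = 6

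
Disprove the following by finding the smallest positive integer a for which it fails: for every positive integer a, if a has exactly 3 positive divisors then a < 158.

We need the least positive integer a for which a has exactly 3 positive divisors but the claim fails.
For a = 4, 9, 25, 49, 121 the conclusion holds.
a = 169: τ(169) = 3; 169 ≥ 158.

a = 169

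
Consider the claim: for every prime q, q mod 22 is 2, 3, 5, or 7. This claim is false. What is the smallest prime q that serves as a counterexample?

q = 11

Check each prime q in order until the claim fails.
The first 4 eligible values, up to q = 7, all satisfy the conclusion.
q = 11: 11 mod 22 = 11 — not in {2, 3, 5, 7}.
Thus q = 11 disproves the claim, and no smaller q works.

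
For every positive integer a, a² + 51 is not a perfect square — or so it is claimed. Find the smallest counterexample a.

a = 7

A counterexample is any positive integer a such that a² + 51 is a perfect square; we check each in order.
a = 1: 1² + 51 = 52, not a perfect square.
a = 2: 2² + 51 = 55, not a perfect square.
a = 3: 3² + 51 = 60, not a perfect square.
a = 4: 4² + 51 = 67, not a perfect square.
a = 5: 5² + 51 = 76, not a perfect square.
a = 6: 6² + 51 = 87, not a perfect square.
a = 7: 7² + 51 = 100 = 10², a perfect square.
Thus a = 7 disproves the claim, and no smaller a works.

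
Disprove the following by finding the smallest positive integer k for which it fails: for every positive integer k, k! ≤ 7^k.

For k = 1, 2, 3, 4, …, 14, 15, 16 the conclusion holds.
k = 17: k! = 355687428096000 and 7^k = 232630513987207, so 355687428096000 > 232630513987207.
Thus k = 17 disproves the claim, and no smaller k works.

k = 17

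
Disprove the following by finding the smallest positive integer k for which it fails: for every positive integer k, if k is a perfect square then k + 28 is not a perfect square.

A counterexample is any positive integer k such that k is a perfect square but k + 28 is a perfect square; we check each in order.
For k = 1, 4, 9, 16, 25 the conclusion holds.
k = 36: 36 = 6² and 36 + 28 = 64 = 8².
Thus k = 36 disproves the claim, and no smaller k works.

k = 36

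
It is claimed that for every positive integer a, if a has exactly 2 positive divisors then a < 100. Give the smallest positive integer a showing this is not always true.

For a = 2, 3, 5, 7, …, 83, 89, 97 the conclusion holds.
a = 101: τ(101) = 2; 101 ≥ 100.
Hence a = 101 is a counterexample.

a = 101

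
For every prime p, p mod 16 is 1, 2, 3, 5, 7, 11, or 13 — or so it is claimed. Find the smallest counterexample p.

p = 31

We need the least prime p for which the claim fails.
The first 10 eligible values, up to p = 29, all satisfy the conclusion.
p = 31: 31 mod 16 = 15 — not in {1, 2, 3, 5, 7, 11, 13}.
Hence p = 31 is a counterexample.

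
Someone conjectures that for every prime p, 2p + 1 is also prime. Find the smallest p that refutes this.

p = 7

p = 2: 2p + 1 = 5, prime.
p = 3: 2p + 1 = 7, prime.
p = 5: 2p + 1 = 11, prime.
p = 7: 2p + 1 = 15 = 3 × 5, not prime.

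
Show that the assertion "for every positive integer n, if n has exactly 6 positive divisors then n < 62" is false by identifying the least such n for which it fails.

Check each positive integer n in order until n has exactly 6 positive divisors but the claim fails.
For n = 12, 18, 20, 28, 32, 44, 45, 50, 52 the conclusion holds.
n = 63: τ(63) = 6; 63 ≥ 62.
So n = 63 is the smallest counterexample.

n = 63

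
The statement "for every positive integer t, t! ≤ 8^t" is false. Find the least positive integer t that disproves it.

We need the least positive integer t for which t! > 8^t.
The first 19 eligible values, up to t = 19, all satisfy the conclusion.
t = 20: t! = 2432902008176640000 and 8^t = 1152921504606846976, so 2432902008176640000 > 1152921504606846976.
Thus t = 20 disproves the claim, and no smaller t works.

t = 20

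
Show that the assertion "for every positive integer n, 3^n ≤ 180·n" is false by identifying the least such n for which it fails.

n = 7

We need the least positive integer n for which 3^n > 180·n.
The first 6 eligible values, up to n = 6, all satisfy the conclusion.
n = 7: 3^n = 2187 and 180·n = 1260, so 2187 > 1260.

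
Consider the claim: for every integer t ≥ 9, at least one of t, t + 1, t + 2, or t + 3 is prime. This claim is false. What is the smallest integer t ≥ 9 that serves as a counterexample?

Check each integer t ≥ 9 in order until t, t + 1, t + 2, t + 3 are all composite.
For t = 9, 10, 11, 12, …, 21, 22, 23 the conclusion holds.
t = 24: 24 = 2 × 12; 25 = 5 × 5; 26 = 2 × 13; 27 = 3 × 9 — all composite.

t = 24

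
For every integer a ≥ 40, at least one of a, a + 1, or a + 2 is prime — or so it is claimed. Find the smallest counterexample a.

a = 44

A counterexample is any integer a ≥ 40 such that a, a + 1, a + 2 are all composite; we check each in order.
a = 40: 41 is prime.
a = 41: 41 is prime.
a = 42: 43 is prime.
a = 43: 43 is prime.
a = 44: 44 = 2 × 22; 45 = 3 × 15; 46 = 2 × 23 — all composite.
Thus a = 44 disproves the claim, and no smaller a works.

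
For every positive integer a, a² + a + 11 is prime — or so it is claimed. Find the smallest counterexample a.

For a = 1, 2, 3, 4, 5, 6, 7, 8, 9 the conclusion holds.
a = 10: a² + a + 11 = 121 = 11 × 11, composite.
Thus a = 10 disproves the claim, and no smaller a works.

a = 10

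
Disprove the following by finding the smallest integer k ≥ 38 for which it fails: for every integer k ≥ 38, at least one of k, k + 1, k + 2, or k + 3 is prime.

A counterexample is any integer k ≥ 38 such that k, k + 1, k + 2, k + 3 are all composite; we check each in order.
The first 10 eligible values, up to k = 47, all satisfy the conclusion.
k = 48: 48 = 2 × 24; 49 = 7 × 7; 50 = 2 × 25; 51 = 3 × 17 — all composite.
Hence k = 48 is a counterexample.

k = 48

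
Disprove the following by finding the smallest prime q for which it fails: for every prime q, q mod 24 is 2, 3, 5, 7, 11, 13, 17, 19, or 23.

q = 73

We need the least prime q for which the claim fails.
For q = 2, 3, 5, 7, …, 61, 67, 71 the conclusion holds.
q = 73: 73 mod 24 = 1 — not in {2, 3, 5, 7, 11, 13, 17, 19, 23}.
Thus q = 73 disproves the claim, and no smaller q works.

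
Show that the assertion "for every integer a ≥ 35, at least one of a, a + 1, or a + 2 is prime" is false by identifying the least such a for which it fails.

Check each integer a ≥ 35 in order until a, a + 1, a + 2 are all composite.
a = 35: 37 is prime.
a = 36: 37 is prime.
a = 37: 37 is prime.
a = 38: 38 = 2 × 19; 39 = 3 × 13; 40 = 2 × 20 — all composite.
So a = 38 is the smallest counterexample.

a = 38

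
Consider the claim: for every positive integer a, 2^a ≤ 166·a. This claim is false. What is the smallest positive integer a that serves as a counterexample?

We need the least positive integer a for which 2^a > 166·a.
For a = 1, 2, 3, 4, 5, 6, 7, 8, 9, 10 the conclusion holds.
a = 11: 2^a = 2048 and 166·a = 1826, so 2048 > 1826.
So a = 11 is the smallest counterexample.

a = 11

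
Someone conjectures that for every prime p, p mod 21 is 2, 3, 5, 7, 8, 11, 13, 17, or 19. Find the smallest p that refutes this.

For p = 2, 3, 5, 7, 11, 13, 17, 19, 23, 29 the conclusion holds.
p = 31: 31 mod 21 = 10 — not in {2, 3, 5, 7, 8, 11, 13, 17, 19}.
So p = 31 is the smallest counterexample.

p = 31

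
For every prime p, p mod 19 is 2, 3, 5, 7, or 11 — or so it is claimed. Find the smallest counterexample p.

Check each prime p in order until the claim fails.
p = 2: 2 mod 19 = 2.
p = 3: 3 mod 19 = 3.
p = 5: 5 mod 19 = 5.
p = 7: 7 mod 19 = 7.
p = 11: 11 mod 19 = 11.
p = 13: 13 mod 19 = 13 — not in {2, 3, 5, 7, 11}.

p = 13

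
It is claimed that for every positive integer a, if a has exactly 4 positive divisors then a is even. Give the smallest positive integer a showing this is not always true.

a = 15

Check each positive integer a in order until a has exactly 4 positive divisors but a is odd.
a = 6: divisors of 6: 1, 2, 3, 6; 6 is even.
a = 8: divisors of 8: 1, 2, 4, 8; 8 is even.
a = 10: divisors of 10: 1, 2, 5, 10; 10 is even.
a = 14: divisors of 14: 1, 2, 7, 14; 14 is even.
a = 15: divisors of 15: 1, 3, 5, 15; 15 is odd.
So a = 15 is the smallest counterexample.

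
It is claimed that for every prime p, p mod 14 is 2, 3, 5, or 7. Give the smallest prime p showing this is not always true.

A counterexample is any prime p such that the claim fails; we check each in order.
p = 2: 2 mod 14 = 2.
p = 3: 3 mod 14 = 3.
p = 5: 5 mod 14 = 5.
p = 7: 7 mod 14 = 7.
p = 11: 11 mod 14 = 11 — not in {2, 3, 5, 7}.
Hence p = 11 is a counterexample.

p = 11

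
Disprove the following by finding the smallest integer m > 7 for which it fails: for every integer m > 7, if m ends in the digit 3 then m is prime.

m = 33

Check each integer m > 7 in order until m ends in the digit 3 but m is not prime.
For m = 13, 23 the conclusion holds.
m = 33: 33 ends in 3; 33 = 3 × 11, composite.
So m = 33 is the smallest counterexample.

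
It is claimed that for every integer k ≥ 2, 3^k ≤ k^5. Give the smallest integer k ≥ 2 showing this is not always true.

k = 11

Check each integer k ≥ 2 in order until 3^k > k^5.
For k = 2, 3, 4, 5, 6, 7, 8, 9, 10 the conclusion holds.
k = 11: 3^k = 177147 and k^5 = 161051, so 177147 > 161051.
So k = 11 is the smallest counterexample.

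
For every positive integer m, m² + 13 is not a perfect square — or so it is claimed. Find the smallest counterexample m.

m = 6

The first 5 eligible values, up to m = 5, all satisfy the conclusion.
m = 6: 6² + 13 = 49 = 7², a perfect square.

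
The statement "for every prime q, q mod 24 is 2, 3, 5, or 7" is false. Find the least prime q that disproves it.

q = 11

A counterexample is any prime q such that the claim fails; we check each in order.
q = 2: 2 mod 24 = 2.
q = 3: 3 mod 24 = 3.
q = 5: 5 mod 24 = 5.
q = 7: 7 mod 24 = 7.
q = 11: 11 mod 24 = 11 — not in {2, 3, 5, 7}.
Thus q = 11 disproves the claim, and no smaller q works.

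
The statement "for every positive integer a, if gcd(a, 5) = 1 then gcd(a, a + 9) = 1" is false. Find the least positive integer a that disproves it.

a = 3

For a = 1, 2 the conclusion holds.
a = 3: gcd(3, 12) = 3.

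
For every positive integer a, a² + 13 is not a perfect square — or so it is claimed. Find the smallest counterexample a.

a = 6

The first 5 eligible values, up to a = 5, all satisfy the conclusion.
a = 6: 6² + 13 = 49 = 7², a perfect square.
Thus a = 6 disproves the claim, and no smaller a works.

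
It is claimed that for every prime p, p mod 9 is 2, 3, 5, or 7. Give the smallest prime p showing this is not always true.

A counterexample is any prime p such that the claim fails; we check each in order.
The first 5 eligible values, up to p = 11, all satisfy the conclusion.
p = 13: 13 mod 9 = 4 — not in {2, 3, 5, 7}.

p = 13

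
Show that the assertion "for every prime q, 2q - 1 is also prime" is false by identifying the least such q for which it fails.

q = 5

Check each prime q in order until 2q - 1 is not prime.
q = 2: 2q - 1 = 3, prime.
q = 3: 2q - 1 = 5, prime.
q = 5: 2q - 1 = 9 = 3 × 3, not prime.
Thus q = 5 disproves the claim, and no smaller q works.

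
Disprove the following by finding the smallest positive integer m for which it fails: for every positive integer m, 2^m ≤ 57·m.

m = 10

We need the least positive integer m for which 2^m > 57·m.
For m = 1, 2, 3, 4, 5, 6, 7, 8, 9 the conclusion holds.
m = 10: 2^m = 1024 and 57·m = 570, so 1024 > 570.
Thus m = 10 disproves the claim, and no smaller m works.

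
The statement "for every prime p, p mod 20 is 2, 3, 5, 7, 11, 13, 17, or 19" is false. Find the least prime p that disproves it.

A counterexample is any prime p such that the claim fails; we check each in order.
For p = 2, 3, 5, 7, 11, 13, 17, 19, 23 the conclusion holds.
p = 29: 29 mod 20 = 9 — not in {2, 3, 5, 7, 11, 13, 17, 19}.

p = 29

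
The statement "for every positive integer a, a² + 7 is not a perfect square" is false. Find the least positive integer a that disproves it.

a = 1: 1² + 7 = 8, not a perfect square.
a = 2: 2² + 7 = 11, not a perfect square.
a = 3: 3² + 7 = 16 = 4², a perfect square.

a = 3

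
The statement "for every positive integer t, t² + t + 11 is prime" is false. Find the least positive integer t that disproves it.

t = 10

We need the least positive integer t for which t² + t + 11 is not prime.
The first 9 eligible values, up to t = 9, all satisfy the conclusion.
t = 10: t² + t + 11 = 121 = 11 × 11, composite.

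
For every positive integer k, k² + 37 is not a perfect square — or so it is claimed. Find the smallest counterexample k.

For k = 1, 2, 3, 4, …, 15, 16, 17 the conclusion holds.
k = 18: 18² + 37 = 361 = 19², a perfect square.

k = 18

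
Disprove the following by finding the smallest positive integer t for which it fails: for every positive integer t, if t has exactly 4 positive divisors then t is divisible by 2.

We need the least positive integer t for which t has exactly 4 positive divisors but t is not divisible by 2.
For t = 6, 8, 10, 14 the conclusion holds.
t = 15: τ(15) = 4; 15 mod 2 = 1.
Hence t = 15 is a counterexample.

t = 15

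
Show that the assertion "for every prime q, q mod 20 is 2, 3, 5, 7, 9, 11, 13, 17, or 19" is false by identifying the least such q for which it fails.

For q = 2, 3, 5, 7, …, 29, 31, 37 the conclusion holds.
q = 41: 41 mod 20 = 1 — not in {2, 3, 5, 7, 9, 11, 13, 17, 19}.

q = 41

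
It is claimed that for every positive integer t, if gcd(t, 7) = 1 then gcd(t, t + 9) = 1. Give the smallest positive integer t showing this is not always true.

t = 3

We need the least positive integer t for which gcd(t, 7) = 1 but gcd(t, t + 9) > 1.
t = 1: gcd(1, 10) = 1.
t = 2: gcd(2, 11) = 1.
t = 3: gcd(3, 12) = 3.
Thus t = 3 disproves the claim, and no smaller t works.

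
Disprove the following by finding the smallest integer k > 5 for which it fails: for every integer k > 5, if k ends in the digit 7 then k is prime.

k = 27

k = 7: 7 ends in 7 and is prime.
k = 17: 17 ends in 7 and is prime.
k = 27: 27 ends in 7; 27 = 3 × 9, composite.
So k = 27 is the smallest counterexample.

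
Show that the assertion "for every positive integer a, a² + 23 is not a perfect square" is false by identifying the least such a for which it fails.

a = 11

A counterexample is any positive integer a such that a² + 23 is a perfect square; we check each in order.
For a = 1, 2, 3, 4, 5, 6, 7, 8, 9, 10 the conclusion holds.
a = 11: 11² + 23 = 144 = 12², a perfect square.
Hence a = 11 is a counterexample.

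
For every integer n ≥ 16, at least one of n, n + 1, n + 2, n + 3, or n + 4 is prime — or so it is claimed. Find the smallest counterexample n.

We need the least integer n ≥ 16 for which n, n + 1, n + 2, n + 3, n + 4 are all composite.
The first 8 eligible values, up to n = 23, all satisfy the conclusion.
n = 24: 24 = 2 × 12; 25 = 5 × 5; 26 = 2 × 13; 27 = 3 × 9; 28 = 2 × 14 — all composite.

n = 24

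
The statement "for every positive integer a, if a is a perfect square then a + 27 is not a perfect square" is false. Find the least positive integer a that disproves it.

For a = 1, 4 the conclusion holds.
a = 9: 9 = 3² and 9 + 27 = 36 = 6².
So a = 9 is the smallest counterexample.

a = 9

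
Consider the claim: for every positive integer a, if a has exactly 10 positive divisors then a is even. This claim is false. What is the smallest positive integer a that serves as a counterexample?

a = 405

We need the least positive integer a for which a has exactly 10 positive divisors but a is odd.
The first 9 eligible values, up to a = 368, all satisfy the conclusion.
a = 405: divisors of 405: 10 divisors; 405 is odd.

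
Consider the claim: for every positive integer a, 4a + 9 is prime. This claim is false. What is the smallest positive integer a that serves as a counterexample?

a = 1: 4a + 9 = 13, prime.
a = 2: 4a + 9 = 17, prime.
a = 3: 4a + 9 = 21 = 3 × 7, composite.
Thus a = 3 disproves the claim, and no smaller a works.

a = 3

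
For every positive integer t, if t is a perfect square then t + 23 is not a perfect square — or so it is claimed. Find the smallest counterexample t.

t = 121

A counterexample is any positive integer t such that t is a perfect square but t + 23 is a perfect square; we check each in order.
For t = 1, 4, 9, 16, 25, 36, 49, 64, 81, 100 the conclusion holds.
t = 121: 121 = 11² and 121 + 23 = 144 = 12².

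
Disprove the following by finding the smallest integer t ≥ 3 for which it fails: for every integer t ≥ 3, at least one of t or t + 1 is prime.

The first 5 eligible values, up to t = 7, all satisfy the conclusion.
t = 8: 8 = 2 × 4; 9 = 3 × 3 — both composite.

t = 8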